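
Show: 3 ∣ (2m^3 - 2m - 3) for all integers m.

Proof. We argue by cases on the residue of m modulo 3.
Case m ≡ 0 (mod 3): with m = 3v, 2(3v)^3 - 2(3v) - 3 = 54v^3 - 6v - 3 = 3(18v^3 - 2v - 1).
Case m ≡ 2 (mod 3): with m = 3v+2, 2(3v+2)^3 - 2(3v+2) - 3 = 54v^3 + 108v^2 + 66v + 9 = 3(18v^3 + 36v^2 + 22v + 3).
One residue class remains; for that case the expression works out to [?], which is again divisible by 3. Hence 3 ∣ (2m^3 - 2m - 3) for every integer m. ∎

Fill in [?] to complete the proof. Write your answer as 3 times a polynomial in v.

The residues treated are {0, 2}, so the missing case is m ≡ 1 (mod 3); write m = 3v+1.
Then 2(3v+1)^3 - 2(3v+1) - 3 = 54v^3 + 54v^2 + 12v - 3 = 3(18v^3 + 18v^2 + 4v - 1).

3(18v^3 + 18v^2 + 4v - 1)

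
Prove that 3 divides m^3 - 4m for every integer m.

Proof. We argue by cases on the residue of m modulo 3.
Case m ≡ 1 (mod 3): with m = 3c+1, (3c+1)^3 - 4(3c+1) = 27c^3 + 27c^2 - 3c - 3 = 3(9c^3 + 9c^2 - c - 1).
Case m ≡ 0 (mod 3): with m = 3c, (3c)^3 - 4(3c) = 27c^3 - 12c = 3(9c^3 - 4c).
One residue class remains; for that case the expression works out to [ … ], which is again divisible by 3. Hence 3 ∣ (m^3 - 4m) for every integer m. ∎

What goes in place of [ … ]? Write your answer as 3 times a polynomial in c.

Only m ≡ 2 (mod 3) is unaccounted for. Put m = 3c+2:
(3c+2)^3 - 4(3c+2) expands to 27c^3 + 54c^2 + 24c,
and factoring out 3 leaves 3(9c^3 + 18c^2 + 8c).

3(9c^3 + 18c^2 + 8c)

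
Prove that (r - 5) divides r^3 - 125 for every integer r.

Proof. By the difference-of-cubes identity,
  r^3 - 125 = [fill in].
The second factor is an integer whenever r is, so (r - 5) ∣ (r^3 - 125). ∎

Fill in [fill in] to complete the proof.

(r - 5)(r^2 + 5r + 25)

a^3 - b^3 = (a - b)(a^2 + ab + b^2). With a = r, b = 5:
r^3 - 125 = (r - 5)(r^2 + 5r + 25).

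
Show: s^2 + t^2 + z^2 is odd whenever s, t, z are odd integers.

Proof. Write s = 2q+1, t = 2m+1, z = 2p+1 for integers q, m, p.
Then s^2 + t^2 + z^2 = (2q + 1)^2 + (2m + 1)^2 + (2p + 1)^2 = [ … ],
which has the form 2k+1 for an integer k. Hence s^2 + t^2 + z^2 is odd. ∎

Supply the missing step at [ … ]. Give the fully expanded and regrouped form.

2(2m^2 + 2m + 2p^2 + 2p + 2q^2 + 2q + 1) + 1

(2q + 1)^2 + (2m + 1)^2 + (2p + 1)^2 = 4m^2 + 4m + 4p^2 + 4p + 4q^2 + 4q + 3
= 2(2m^2 + 2m + 2p^2 + 2p + 2q^2 + 2q + 1) + 1.
Since 2m^2 + 2m + 2p^2 + 2p + 2q^2 + 2q + 1 is an integer, the sum of squares is of the form 2k+1 for an integer k.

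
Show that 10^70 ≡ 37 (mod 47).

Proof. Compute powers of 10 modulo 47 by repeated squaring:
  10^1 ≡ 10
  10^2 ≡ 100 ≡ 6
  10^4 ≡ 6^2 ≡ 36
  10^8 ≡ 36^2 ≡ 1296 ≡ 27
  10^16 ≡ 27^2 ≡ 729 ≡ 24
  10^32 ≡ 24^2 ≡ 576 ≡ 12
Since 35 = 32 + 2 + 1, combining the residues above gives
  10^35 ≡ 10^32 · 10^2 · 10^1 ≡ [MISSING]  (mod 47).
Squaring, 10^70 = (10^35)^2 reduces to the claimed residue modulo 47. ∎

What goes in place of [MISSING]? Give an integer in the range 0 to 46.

15

Multiply the listed residues: 12 · 6 · 10 = 72 → 720.
Reducing modulo 47: 720 = 15·47 + 15, so 10^35 ≡ 15.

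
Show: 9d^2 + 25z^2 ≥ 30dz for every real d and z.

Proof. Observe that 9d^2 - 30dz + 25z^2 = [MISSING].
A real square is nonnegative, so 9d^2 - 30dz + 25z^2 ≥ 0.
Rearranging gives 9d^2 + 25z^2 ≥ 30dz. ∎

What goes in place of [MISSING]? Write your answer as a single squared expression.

(3d - 5z)^2

The leading and trailing coefficients are 3^2 and 5^2, and 30 = 2·3·5, so the trinomial is (3d - 5z)^2.
Hence 9d^2 - 30dz + 25z^2 ≥ 0.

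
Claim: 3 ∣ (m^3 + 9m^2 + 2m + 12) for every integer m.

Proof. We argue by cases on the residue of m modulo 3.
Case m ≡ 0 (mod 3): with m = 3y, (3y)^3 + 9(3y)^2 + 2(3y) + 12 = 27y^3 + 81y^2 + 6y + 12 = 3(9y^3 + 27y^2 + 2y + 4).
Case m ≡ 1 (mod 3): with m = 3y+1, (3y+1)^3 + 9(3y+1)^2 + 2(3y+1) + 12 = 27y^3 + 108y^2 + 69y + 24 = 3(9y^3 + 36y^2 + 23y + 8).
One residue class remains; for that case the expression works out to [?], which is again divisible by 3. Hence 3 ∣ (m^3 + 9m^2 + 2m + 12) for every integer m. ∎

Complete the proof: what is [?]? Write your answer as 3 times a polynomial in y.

3(9y^3 + 45y^2 + 50y + 20)

Only m ≡ 2 (mod 3) is unaccounted for. Put m = 3y+2:
(3y+2)^3 + 9(3y+2)^2 + 2(3y+2) + 12 expands to 27y^3 + 135y^2 + 150y + 60,
and factoring out 3 leaves 3(9y^3 + 45y^2 + 50y + 20).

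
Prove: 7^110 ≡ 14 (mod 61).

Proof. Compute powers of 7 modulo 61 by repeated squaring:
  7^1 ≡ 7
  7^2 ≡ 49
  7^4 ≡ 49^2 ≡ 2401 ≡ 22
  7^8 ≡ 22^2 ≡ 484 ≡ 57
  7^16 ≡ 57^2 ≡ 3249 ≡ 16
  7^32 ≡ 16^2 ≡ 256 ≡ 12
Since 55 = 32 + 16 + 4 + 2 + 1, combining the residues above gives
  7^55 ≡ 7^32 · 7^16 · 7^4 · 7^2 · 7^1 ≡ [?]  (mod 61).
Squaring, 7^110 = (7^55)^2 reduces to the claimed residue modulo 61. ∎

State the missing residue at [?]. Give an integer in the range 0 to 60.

Multiply the listed residues: 12 · 16 · 22 · 49 · 7 = 192 → 4224 → 206976 → 1448832.
Reducing modulo 61: 1448832 = 23751·61 + 21, so 7^55 ≡ 21.

21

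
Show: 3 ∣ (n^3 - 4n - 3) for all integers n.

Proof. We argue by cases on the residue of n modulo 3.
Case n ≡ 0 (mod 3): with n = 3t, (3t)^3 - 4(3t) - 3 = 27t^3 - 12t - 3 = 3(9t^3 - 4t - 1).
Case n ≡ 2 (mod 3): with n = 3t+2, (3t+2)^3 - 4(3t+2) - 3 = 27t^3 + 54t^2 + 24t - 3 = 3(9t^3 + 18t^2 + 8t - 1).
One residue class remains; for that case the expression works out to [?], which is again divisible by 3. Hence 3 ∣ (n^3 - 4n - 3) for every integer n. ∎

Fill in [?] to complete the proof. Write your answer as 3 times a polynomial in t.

Only n ≡ 1 (mod 3) is unaccounted for. Put n = 3t+1:
(3t+1)^3 - 4(3t+1) - 3 expands to 27t^3 + 27t^2 - 3t - 6,
and factoring out 3 leaves 3(9t^3 + 9t^2 - t - 2).

3(9t^3 + 9t^2 - t - 2)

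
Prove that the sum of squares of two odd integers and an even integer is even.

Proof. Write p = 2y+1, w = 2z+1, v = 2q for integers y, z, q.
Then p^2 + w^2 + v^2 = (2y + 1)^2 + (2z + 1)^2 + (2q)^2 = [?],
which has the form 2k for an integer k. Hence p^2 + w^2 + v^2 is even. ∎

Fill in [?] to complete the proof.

Expanding: (2y + 1)^2 + (2z + 1)^2 + (2q)^2 = 4q^2 + 4y^2 + 4y + 4z^2 + 4z + 2.
Every term is even; pulling out the factor of 2 gives 2(2q^2 + 2y^2 + 2y + 2z^2 + 2z + 1).

2(2q^2 + 2y^2 + 2y + 2z^2 + 2z + 1)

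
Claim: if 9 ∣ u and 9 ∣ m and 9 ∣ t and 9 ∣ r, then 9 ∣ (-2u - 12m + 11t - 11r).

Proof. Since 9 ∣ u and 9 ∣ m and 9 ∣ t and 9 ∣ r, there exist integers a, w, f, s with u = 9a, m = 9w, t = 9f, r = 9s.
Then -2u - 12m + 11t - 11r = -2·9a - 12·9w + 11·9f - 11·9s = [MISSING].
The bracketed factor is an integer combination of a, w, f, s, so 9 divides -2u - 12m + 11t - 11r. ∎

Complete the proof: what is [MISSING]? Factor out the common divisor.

9(-2a + 11f - 11s - 12w)

Each term has a factor of 9: -2·9a - 12·9w + 11·9f - 11·9s = 9·(-2a + 11f - 11s - 12w).
Since -2a + 11f - 11s - 12w is an integer, 9 ∣ (-2u - 12m + 11t - 11r).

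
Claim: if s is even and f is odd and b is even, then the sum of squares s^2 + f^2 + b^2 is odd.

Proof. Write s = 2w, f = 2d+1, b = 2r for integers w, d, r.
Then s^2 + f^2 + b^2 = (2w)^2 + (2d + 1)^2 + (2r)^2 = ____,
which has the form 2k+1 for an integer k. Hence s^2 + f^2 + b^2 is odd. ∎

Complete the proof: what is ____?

Expanding: (2w)^2 + (2d + 1)^2 + (2r)^2 = 4d^2 + 4d + 4r^2 + 4w^2 + 1.
Every term except the constant is even, so this is 2(2d^2 + 2d + 2r^2 + 2w^2) + 1,
and 2d^2 + 2d + 2r^2 + 2w^2 ∈ ℤ gives the required form.

2(2d^2 + 2d + 2r^2 + 2w^2) + 1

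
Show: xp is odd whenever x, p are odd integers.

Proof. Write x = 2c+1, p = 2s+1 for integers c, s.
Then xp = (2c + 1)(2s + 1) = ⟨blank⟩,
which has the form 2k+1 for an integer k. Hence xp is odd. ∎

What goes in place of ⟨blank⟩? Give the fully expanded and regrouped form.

2(2cs + c + s) + 1

(2c + 1)(2s + 1) = 4cs + 2c + 2s + 1
= 2(2cs + c + s) + 1.
Since 2cs + c + s is an integer, the product is of the form 2k+1 for an integer k.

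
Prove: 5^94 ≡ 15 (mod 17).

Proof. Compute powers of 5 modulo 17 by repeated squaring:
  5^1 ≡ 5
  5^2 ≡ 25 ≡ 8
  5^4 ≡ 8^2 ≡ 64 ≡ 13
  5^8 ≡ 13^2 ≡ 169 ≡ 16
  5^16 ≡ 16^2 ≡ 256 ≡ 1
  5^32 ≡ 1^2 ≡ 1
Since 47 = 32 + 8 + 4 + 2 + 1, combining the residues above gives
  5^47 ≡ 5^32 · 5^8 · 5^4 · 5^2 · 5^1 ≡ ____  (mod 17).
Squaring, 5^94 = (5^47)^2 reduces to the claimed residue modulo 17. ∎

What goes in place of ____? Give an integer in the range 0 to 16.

5^32 · 5^8 · 5^4 · 5^2 · 5^1 ≡ 1 · 16 · 13 · 8 · 5 = 8320.
8320 mod 17 = 7, so 5^47 ≡ 7 (mod 17).

7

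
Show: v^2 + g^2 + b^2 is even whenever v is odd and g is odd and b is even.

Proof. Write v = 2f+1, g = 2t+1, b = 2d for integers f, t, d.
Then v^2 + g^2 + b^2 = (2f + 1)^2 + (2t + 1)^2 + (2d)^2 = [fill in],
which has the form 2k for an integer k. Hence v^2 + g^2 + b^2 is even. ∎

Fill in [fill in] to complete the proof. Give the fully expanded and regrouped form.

2(2d^2 + 2f^2 + 2f + 2t^2 + 2t + 1)

Expanding: (2f + 1)^2 + (2t + 1)^2 + (2d)^2 = 4d^2 + 4f^2 + 4f + 4t^2 + 4t + 2.
Every term is even; pulling out the factor of 2 gives 2(2d^2 + 2f^2 + 2f + 2t^2 + 2t + 1).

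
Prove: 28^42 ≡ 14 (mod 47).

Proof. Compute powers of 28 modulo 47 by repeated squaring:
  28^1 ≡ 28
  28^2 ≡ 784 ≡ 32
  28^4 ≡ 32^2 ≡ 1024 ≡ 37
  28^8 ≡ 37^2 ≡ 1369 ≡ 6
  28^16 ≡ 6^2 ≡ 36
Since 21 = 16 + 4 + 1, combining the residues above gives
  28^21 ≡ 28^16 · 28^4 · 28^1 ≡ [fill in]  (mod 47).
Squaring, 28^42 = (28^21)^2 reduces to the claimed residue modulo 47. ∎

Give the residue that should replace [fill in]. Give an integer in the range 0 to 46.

25

28^16 · 28^4 · 28^1 ≡ 36 · 37 · 28 = 37296.
37296 mod 47 = 25, so 28^21 ≡ 25 (mod 47).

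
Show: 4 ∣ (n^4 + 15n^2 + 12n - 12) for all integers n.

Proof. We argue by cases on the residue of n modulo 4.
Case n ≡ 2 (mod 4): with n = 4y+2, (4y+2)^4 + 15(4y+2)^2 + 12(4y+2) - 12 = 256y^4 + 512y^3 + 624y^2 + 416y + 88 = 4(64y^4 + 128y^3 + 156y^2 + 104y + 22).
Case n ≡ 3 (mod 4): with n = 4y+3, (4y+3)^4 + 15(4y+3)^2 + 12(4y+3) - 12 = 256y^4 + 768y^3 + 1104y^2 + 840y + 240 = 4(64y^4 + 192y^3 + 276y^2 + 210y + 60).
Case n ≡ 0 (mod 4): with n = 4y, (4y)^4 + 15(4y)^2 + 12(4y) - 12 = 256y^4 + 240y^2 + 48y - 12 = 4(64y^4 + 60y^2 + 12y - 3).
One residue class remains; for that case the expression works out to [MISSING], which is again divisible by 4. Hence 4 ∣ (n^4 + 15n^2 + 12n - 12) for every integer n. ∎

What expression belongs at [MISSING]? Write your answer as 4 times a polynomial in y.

Only n ≡ 1 (mod 4) is unaccounted for. Put n = 4y+1:
(4y+1)^4 + 15(4y+1)^2 + 12(4y+1) - 12 expands to 256y^4 + 256y^3 + 336y^2 + 184y + 16,
and factoring out 4 leaves 4(64y^4 + 64y^3 + 84y^2 + 46y + 4).

4(64y^4 + 64y^3 + 84y^2 + 46y + 4)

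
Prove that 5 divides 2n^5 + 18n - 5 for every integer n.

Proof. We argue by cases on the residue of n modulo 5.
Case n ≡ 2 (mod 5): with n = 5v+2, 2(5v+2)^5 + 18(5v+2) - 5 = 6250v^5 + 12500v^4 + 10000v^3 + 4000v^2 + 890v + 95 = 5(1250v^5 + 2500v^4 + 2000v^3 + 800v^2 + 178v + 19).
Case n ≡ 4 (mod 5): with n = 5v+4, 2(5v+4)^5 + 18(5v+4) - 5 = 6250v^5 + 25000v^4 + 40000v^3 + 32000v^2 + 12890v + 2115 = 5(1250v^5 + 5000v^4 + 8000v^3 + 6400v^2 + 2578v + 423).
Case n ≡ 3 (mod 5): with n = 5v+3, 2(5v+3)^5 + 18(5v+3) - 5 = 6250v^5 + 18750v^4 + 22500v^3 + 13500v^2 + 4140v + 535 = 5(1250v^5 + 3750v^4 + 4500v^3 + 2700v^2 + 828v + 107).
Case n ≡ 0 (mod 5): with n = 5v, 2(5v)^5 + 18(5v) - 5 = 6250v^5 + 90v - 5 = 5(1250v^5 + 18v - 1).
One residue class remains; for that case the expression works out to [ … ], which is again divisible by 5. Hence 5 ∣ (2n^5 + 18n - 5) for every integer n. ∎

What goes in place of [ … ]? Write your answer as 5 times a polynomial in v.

The residues treated are {2, 4, 3, 0}, so the missing case is n ≡ 1 (mod 5); write n = 5v+1.
Then 2(5v+1)^5 + 18(5v+1) - 5 = 6250v^5 + 6250v^4 + 2500v^3 + 500v^2 + 140v + 15 = 5(1250v^5 + 1250v^4 + 500v^3 + 100v^2 + 28v + 3).

5(1250v^5 + 1250v^4 + 500v^3 + 100v^2 + 28v + 3)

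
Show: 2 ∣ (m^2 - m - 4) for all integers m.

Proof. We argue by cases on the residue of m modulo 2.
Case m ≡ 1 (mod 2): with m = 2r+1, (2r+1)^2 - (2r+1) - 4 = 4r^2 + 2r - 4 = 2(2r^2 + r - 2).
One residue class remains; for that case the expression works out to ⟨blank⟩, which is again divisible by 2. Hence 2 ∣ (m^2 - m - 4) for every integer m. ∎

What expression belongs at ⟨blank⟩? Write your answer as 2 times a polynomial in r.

2(2r^2 - r - 2)

Only m ≡ 0 (mod 2) is unaccounted for. Put m = 2r:
(2r)^2 - (2r) - 4 expands to 4r^2 - 2r - 4,
and factoring out 2 leaves 2(2r^2 - r - 2).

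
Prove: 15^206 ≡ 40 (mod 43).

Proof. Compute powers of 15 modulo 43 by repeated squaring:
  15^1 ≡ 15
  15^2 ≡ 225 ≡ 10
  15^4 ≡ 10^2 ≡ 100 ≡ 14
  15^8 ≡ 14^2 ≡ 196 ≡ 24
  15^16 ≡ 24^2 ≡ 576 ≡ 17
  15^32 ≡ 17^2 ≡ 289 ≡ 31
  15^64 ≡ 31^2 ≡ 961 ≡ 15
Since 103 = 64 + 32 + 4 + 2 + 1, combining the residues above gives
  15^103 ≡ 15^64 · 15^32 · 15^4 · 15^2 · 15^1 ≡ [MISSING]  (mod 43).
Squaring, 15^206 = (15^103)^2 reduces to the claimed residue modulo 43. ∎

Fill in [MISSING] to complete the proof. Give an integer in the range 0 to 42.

Multiply the listed residues: 15 · 31 · 14 · 10 · 15 = 465 → 6510 → 65100 → 976500.
Reducing modulo 43: 976500 = 22709·43 + 13, so 15^103 ≡ 13.

13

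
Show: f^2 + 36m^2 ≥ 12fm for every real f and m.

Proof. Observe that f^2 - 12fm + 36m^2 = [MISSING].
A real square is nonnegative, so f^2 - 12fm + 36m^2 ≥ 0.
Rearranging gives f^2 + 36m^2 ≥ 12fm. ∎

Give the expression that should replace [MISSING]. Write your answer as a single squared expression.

f^2 - 12fm + 36m^2 is a perfect-square trinomial: the outer terms are (f)^2 and (6m)^2, and the cross term is -2·f·6m.
So f^2 - 12fm + 36m^2 = (f - 6m)^2 ≥ 0.

(f - 6m)^2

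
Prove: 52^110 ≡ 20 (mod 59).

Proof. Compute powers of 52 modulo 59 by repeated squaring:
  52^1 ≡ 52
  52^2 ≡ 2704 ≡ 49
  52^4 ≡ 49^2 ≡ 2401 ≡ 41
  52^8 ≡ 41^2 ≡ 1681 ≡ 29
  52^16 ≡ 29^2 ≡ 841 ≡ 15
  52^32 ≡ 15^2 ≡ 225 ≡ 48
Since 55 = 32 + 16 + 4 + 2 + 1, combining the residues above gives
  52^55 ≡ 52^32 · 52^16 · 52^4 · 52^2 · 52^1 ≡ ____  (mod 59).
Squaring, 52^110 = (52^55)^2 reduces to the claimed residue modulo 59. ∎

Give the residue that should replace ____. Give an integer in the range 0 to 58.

52^32 · 52^16 · 52^4 · 52^2 · 52^1 ≡ 48 · 15 · 41 · 49 · 52 = 75216960.
75216960 mod 59 = 43, so 52^55 ≡ 43 (mod 59).

43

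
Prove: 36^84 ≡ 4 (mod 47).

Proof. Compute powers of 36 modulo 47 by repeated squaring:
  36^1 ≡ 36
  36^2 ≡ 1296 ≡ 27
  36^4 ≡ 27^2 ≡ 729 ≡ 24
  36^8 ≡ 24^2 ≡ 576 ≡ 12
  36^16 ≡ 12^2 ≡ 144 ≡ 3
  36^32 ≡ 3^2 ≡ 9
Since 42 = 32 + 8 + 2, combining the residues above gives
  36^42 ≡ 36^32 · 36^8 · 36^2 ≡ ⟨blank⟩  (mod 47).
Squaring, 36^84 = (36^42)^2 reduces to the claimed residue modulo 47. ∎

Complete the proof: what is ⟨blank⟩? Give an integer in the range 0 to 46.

36^32 · 36^8 · 36^2 ≡ 9 · 12 · 27 = 2916.
2916 mod 47 = 2, so 36^42 ≡ 2 (mod 47).

2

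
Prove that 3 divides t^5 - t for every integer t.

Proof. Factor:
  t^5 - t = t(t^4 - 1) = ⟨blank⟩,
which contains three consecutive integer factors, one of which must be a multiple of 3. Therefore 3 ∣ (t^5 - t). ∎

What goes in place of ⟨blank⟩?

t^4 - 1 = (t^2 - 1)(t^2 + 1), and t^2 - 1 = (t-1)(t+1).
So t(t^4 - 1) = (t - 1)t(t + 1)(t^2 + 1).

(t - 1)t(t + 1)(t^2 + 1)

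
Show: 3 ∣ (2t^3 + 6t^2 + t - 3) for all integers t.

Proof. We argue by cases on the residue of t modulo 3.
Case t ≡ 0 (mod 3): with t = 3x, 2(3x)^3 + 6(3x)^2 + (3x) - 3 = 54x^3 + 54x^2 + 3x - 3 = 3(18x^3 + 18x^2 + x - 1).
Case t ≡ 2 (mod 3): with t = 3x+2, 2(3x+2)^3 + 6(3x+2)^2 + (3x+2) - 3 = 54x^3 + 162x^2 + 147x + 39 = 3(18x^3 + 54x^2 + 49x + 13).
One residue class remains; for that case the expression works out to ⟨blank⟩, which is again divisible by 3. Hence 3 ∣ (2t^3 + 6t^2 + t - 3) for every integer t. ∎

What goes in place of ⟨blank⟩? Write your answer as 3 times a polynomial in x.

The residues treated are {0, 2}, so the missing case is t ≡ 1 (mod 3); write t = 3x+1.
Then 2(3x+1)^3 + 6(3x+1)^2 + (3x+1) - 3 = 54x^3 + 108x^2 + 57x + 6 = 3(18x^3 + 36x^2 + 19x + 2).

3(18x^3 + 36x^2 + 19x + 2)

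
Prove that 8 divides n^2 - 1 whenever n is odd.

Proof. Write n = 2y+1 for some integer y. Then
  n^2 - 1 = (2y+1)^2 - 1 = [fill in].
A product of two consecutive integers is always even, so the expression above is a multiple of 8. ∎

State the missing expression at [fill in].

(2y+1)^2 - 1 = 4y^2 + 4y + 1 - 1 = 4y^2 + 4y = 4y(y+1).
Since y and y+1 are consecutive, y(y+1) is even, and 4·(even) is a multiple of 8.

4y(y + 1)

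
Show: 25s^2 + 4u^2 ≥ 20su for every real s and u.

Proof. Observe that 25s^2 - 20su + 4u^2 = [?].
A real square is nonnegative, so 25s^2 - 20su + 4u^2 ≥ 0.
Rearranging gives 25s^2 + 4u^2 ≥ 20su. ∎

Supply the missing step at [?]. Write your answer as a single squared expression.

25s^2 - 20su + 4u^2 is a perfect-square trinomial: the outer terms are (5s)^2 and (2u)^2, and the cross term is -2·5s·2u.
So 25s^2 - 20su + 4u^2 = (5s - 2u)^2 ≥ 0.

(5s - 2u)^2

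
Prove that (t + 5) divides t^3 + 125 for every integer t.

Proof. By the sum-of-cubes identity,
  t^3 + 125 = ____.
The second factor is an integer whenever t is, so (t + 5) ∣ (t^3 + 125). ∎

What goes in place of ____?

(t + 5)(t^2 - 5t + 25)

Polynomial division of t^3 + 125 by t + 5 leaves remainder 0 and quotient t^2 - 5t + 25.
Hence t^3 + 125 = (t + 5)(t^2 - 5t + 25).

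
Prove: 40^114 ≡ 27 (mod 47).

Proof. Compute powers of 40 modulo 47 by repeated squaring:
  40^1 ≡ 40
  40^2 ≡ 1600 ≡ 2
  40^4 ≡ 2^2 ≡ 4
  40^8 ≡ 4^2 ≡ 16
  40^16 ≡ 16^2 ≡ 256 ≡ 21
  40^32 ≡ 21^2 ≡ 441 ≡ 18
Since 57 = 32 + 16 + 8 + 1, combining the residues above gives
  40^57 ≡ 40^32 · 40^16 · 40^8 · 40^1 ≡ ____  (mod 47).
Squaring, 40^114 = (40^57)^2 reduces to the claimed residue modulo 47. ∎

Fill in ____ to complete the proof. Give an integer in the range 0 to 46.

Multiply the listed residues: 18 · 21 · 16 · 40 = 378 → 6048 → 241920.
Reducing modulo 47: 241920 = 5147·47 + 11, so 40^57 ≡ 11.

11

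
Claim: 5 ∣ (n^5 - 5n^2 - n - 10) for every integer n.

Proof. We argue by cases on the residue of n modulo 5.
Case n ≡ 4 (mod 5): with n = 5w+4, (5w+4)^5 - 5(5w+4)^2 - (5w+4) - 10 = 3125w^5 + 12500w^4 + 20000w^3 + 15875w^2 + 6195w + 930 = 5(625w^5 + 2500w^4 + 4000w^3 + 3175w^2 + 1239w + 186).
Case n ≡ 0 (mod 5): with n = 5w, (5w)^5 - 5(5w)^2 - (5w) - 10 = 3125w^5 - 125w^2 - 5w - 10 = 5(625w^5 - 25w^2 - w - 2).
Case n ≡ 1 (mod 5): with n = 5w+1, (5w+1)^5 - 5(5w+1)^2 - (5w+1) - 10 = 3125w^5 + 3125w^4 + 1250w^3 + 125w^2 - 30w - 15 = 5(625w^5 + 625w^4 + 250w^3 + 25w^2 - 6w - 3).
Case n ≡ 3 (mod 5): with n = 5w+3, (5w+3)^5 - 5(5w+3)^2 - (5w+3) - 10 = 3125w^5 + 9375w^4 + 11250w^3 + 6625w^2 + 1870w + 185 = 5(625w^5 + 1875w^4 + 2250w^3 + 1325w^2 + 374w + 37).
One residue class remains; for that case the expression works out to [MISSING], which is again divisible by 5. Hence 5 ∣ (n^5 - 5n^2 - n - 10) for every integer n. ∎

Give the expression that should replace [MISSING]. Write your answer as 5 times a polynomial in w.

The residues treated are {4, 0, 1, 3}, so the missing case is n ≡ 2 (mod 5); write n = 5w+2.
Then (5w+2)^5 - 5(5w+2)^2 - (5w+2) - 10 = 3125w^5 + 6250w^4 + 5000w^3 + 1875w^2 + 295w = 5(625w^5 + 1250w^4 + 1000w^3 + 375w^2 + 59w).

5(625w^5 + 1250w^4 + 1000w^3 + 375w^2 + 59w)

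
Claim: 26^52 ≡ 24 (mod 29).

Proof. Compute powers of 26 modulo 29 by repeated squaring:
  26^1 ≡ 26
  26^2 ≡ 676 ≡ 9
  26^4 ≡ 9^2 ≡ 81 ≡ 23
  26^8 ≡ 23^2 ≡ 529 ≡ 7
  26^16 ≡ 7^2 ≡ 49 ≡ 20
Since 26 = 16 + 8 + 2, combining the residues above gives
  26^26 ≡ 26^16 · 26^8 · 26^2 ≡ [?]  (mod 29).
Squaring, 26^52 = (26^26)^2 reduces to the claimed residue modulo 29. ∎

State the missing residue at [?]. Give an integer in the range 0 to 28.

13

Multiply the listed residues: 20 · 7 · 9 = 140 → 1260.
Reducing modulo 29: 1260 = 43·29 + 13, so 26^26 ≡ 13.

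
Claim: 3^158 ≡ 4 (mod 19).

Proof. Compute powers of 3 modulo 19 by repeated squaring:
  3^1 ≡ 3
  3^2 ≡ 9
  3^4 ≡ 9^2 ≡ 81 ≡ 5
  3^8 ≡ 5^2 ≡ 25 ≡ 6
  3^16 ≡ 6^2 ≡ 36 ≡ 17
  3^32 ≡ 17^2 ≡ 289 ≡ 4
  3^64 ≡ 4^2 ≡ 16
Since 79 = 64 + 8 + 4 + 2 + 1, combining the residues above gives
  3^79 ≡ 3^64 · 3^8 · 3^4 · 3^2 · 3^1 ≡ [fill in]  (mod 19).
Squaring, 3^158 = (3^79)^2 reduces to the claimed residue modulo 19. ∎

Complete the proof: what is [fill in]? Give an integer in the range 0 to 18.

2

3^64 · 3^8 · 3^4 · 3^2 · 3^1 ≡ 16 · 6 · 5 · 9 · 3 = 12960.
12960 mod 19 = 2, so 3^79 ≡ 2 (mod 19).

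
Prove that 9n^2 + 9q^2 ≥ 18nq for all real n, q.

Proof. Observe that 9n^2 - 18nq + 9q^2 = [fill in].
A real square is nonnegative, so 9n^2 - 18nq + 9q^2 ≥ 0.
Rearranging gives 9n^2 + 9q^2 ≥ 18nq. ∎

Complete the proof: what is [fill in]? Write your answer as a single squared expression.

(3n - 3q)^2

9n^2 - 18nq + 9q^2 is a perfect-square trinomial: the outer terms are (3n)^2 and (3q)^2, and the cross term is -2·3n·3q.
So 9n^2 - 18nq + 9q^2 = (3n - 3q)^2 ≥ 0.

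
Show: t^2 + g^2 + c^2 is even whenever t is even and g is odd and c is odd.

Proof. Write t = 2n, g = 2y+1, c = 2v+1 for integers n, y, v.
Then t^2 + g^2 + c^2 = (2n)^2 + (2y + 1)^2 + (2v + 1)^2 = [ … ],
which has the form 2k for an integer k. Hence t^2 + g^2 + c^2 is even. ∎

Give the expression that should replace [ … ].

2(2n^2 + 2v^2 + 2v + 2y^2 + 2y + 1)

Expanding: (2n)^2 + (2y + 1)^2 + (2v + 1)^2 = 4n^2 + 4v^2 + 4v + 4y^2 + 4y + 2.
Every term is even; pulling out the factor of 2 gives 2(2n^2 + 2v^2 + 2v + 2y^2 + 2y + 1).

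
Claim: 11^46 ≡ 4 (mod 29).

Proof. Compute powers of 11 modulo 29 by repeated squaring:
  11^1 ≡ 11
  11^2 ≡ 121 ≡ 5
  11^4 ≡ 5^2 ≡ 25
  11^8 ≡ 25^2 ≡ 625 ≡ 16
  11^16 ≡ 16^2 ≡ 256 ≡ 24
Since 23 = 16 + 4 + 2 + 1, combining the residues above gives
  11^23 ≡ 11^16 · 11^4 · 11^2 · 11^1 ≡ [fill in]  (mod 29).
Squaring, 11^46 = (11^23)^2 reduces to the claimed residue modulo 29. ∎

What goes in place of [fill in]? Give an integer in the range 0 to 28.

11^16 · 11^4 · 11^2 · 11^1 ≡ 24 · 25 · 5 · 11 = 33000.
33000 mod 29 = 27, so 11^23 ≡ 27 (mod 29).

27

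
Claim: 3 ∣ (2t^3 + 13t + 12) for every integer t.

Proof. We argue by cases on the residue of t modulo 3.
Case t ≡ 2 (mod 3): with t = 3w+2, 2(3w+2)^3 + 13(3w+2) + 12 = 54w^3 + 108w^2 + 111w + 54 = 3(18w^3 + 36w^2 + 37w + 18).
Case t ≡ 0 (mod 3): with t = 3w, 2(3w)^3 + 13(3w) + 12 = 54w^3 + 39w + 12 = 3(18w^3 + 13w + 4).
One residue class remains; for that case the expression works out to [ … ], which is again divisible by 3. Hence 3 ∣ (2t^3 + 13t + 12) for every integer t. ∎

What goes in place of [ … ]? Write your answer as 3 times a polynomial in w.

3(18w^3 + 18w^2 + 19w + 9)

Only t ≡ 1 (mod 3) is unaccounted for. Put t = 3w+1:
2(3w+1)^3 + 13(3w+1) + 12 expands to 54w^3 + 54w^2 + 57w + 27,
and factoring out 3 leaves 3(18w^3 + 18w^2 + 19w + 9).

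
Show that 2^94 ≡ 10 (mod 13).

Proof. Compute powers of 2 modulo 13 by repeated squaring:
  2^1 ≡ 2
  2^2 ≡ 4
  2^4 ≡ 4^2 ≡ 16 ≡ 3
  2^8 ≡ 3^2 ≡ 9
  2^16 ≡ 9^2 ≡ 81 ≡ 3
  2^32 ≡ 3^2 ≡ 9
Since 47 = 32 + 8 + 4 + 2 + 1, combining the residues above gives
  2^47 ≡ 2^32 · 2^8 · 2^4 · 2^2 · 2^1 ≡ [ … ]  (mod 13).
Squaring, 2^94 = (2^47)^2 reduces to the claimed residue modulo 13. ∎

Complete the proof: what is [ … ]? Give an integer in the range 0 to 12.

Multiply the listed residues: 9 · 9 · 3 · 4 · 2 = 81 → 243 → 972 → 1944.
Reducing modulo 13: 1944 = 149·13 + 7, so 2^47 ≡ 7.

7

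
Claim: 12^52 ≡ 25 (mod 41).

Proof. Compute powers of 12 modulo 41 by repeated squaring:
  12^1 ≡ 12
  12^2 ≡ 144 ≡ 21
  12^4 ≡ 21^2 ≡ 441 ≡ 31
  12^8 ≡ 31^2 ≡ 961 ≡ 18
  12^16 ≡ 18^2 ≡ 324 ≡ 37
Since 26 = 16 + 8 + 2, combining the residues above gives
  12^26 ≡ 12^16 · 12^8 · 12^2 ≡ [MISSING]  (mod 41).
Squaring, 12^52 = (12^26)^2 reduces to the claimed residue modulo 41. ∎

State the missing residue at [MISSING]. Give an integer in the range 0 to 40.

5

12^16 · 12^8 · 12^2 ≡ 37 · 18 · 21 = 13986.
13986 mod 41 = 5, so 12^26 ≡ 5 (mod 41).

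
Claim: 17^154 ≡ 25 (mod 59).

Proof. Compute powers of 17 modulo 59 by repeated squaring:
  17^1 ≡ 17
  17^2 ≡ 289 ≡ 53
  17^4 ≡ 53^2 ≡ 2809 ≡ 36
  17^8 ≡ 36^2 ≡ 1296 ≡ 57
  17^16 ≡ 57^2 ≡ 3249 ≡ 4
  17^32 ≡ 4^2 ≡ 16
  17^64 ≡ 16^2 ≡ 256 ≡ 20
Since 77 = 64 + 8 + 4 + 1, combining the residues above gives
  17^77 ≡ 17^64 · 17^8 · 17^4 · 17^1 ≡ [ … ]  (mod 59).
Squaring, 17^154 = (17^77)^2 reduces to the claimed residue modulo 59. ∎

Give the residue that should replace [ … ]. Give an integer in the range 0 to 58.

5

17^64 · 17^8 · 17^4 · 17^1 ≡ 20 · 57 · 36 · 17 = 697680.
697680 mod 59 = 5, so 17^77 ≡ 5 (mod 59).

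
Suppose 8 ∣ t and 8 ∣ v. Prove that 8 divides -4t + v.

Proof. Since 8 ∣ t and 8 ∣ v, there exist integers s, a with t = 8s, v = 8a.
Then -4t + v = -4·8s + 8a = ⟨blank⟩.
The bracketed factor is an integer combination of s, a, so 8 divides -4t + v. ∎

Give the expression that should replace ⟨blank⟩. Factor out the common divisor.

Each term has a factor of 8: -4·8s + 8a = 8·(a - 4s).
Since a - 4s is an integer, 8 ∣ (-4t + v).

8(a - 4s)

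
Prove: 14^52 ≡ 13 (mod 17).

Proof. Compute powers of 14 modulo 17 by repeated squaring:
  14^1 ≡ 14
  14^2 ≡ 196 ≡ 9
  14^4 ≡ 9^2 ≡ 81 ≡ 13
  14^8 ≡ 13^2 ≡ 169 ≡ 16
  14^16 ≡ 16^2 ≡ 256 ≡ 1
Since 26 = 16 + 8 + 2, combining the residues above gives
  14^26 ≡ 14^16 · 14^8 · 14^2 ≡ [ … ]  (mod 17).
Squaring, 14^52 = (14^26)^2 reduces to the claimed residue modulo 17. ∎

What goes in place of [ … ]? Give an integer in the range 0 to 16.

14^16 · 14^8 · 14^2 ≡ 1 · 16 · 9 = 144.
144 mod 17 = 8, so 14^26 ≡ 8 (mod 17).

8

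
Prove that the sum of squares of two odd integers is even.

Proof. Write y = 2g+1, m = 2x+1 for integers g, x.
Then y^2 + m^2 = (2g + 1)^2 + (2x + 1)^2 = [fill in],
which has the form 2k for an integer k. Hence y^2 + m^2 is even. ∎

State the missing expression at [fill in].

Expanding: (2g + 1)^2 + (2x + 1)^2 = 4g^2 + 4g + 4x^2 + 4x + 2.
Every term is even; pulling out the factor of 2 gives 2(2g^2 + 2g + 2x^2 + 2x + 1).

2(2g^2 + 2g + 2x^2 + 2x + 1)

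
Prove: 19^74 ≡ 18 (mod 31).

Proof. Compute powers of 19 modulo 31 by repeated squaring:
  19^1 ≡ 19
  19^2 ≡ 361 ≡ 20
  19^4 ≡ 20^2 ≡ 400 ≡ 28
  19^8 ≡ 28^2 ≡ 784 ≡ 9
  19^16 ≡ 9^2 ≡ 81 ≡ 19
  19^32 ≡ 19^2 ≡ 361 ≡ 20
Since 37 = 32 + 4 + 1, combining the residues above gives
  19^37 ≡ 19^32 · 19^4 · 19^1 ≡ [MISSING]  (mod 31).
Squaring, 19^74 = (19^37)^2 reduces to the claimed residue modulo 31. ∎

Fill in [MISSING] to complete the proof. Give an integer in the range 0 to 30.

19^32 · 19^4 · 19^1 ≡ 20 · 28 · 19 = 10640.
10640 mod 31 = 7, so 19^37 ≡ 7 (mod 31).

7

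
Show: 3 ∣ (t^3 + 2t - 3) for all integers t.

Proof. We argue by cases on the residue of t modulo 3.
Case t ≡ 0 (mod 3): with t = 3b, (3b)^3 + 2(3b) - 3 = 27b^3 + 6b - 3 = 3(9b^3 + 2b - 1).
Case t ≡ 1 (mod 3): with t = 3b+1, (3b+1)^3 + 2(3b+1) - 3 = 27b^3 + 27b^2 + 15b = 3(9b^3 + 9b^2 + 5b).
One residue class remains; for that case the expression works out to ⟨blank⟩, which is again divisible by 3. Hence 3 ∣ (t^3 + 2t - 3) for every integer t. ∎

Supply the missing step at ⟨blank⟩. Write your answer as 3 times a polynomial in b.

3(9b^3 + 18b^2 + 14b + 3)

Only t ≡ 2 (mod 3) is unaccounted for. Put t = 3b+2:
(3b+2)^3 + 2(3b+2) - 3 expands to 27b^3 + 54b^2 + 42b + 9,
and factoring out 3 leaves 3(9b^3 + 18b^2 + 14b + 3).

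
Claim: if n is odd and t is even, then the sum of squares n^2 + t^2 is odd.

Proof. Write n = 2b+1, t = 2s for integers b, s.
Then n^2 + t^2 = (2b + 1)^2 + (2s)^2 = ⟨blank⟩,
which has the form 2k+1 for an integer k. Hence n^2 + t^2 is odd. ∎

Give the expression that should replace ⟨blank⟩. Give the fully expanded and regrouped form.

2(2b^2 + 2b + 2s^2) + 1

(2b + 1)^2 + (2s)^2 = 4b^2 + 4b + 4s^2 + 1
= 2(2b^2 + 2b + 2s^2) + 1.
Since 2b^2 + 2b + 2s^2 is an integer, the sum of squares is of the form 2k+1 for an integer k.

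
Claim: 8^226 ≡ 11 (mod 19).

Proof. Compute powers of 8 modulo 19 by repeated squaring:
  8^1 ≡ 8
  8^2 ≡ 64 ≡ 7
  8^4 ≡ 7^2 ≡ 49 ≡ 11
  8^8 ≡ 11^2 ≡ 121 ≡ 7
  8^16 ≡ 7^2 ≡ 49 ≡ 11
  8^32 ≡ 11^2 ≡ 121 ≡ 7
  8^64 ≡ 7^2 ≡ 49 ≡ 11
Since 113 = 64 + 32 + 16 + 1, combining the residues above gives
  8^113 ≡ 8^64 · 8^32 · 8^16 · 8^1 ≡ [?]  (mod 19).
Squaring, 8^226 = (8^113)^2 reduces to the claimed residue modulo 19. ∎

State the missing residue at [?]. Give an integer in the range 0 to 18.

Multiply the listed residues: 11 · 7 · 11 · 8 = 77 → 847 → 6776.
Reducing modulo 19: 6776 = 356·19 + 12, so 8^113 ≡ 12.

12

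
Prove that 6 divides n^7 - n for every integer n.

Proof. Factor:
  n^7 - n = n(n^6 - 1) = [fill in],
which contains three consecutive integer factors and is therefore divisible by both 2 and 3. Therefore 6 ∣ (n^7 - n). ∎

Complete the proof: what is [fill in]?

(n - 1)n(n + 1)(n^4 + n^2 + 1)

n^6 - 1 = (n^2 - 1)(n^4 + n^2 + 1), and n^2 - 1 = (n-1)(n+1).
So n(n^6 - 1) = (n - 1)n(n + 1)(n^4 + n^2 + 1).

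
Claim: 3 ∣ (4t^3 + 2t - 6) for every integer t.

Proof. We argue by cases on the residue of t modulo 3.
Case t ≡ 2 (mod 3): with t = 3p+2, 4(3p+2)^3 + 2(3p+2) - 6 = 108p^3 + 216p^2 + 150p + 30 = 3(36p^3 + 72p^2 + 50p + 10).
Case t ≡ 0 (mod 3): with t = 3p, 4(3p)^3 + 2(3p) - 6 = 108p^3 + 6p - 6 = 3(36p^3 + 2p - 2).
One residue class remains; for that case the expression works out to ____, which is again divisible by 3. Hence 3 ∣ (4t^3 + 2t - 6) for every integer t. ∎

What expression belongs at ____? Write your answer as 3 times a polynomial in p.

3(36p^3 + 36p^2 + 14p)

The residues treated are {2, 0}, so the missing case is t ≡ 1 (mod 3); write t = 3p+1.
Then 4(3p+1)^3 + 2(3p+1) - 6 = 108p^3 + 108p^2 + 42p = 3(36p^3 + 36p^2 + 14p).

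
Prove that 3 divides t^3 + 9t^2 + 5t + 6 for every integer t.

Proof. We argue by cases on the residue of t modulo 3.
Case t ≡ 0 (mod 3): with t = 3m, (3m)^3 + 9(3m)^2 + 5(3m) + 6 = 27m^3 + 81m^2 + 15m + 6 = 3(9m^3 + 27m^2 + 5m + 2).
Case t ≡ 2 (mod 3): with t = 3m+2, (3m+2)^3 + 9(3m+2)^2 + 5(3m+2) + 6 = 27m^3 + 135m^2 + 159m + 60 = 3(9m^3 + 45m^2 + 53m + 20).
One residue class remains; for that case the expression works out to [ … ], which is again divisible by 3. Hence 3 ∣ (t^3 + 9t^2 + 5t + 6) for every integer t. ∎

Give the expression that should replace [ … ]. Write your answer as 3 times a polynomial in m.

3(9m^3 + 36m^2 + 26m + 7)

The residues treated are {0, 2}, so the missing case is t ≡ 1 (mod 3); write t = 3m+1.
Then (3m+1)^3 + 9(3m+1)^2 + 5(3m+1) + 6 = 27m^3 + 108m^2 + 78m + 21 = 3(9m^3 + 36m^2 + 26m + 7).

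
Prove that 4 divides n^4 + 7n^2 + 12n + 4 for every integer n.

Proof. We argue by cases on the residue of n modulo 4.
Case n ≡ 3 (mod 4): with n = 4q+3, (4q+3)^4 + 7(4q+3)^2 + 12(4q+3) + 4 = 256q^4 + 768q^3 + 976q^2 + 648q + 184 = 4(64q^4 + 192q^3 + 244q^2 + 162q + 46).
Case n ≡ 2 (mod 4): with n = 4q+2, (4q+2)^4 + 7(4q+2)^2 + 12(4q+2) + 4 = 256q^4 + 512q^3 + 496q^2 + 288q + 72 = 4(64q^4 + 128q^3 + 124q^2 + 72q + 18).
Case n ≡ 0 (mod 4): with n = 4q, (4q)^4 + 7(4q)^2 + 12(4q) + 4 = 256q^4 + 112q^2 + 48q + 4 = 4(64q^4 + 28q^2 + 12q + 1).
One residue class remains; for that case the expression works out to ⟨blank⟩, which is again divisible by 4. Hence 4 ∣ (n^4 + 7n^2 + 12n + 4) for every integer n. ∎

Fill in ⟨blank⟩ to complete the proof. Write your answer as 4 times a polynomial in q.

Only n ≡ 1 (mod 4) is unaccounted for. Put n = 4q+1:
(4q+1)^4 + 7(4q+1)^2 + 12(4q+1) + 4 expands to 256q^4 + 256q^3 + 208q^2 + 120q + 24,
and factoring out 4 leaves 4(64q^4 + 64q^3 + 52q^2 + 30q + 6).

4(64q^4 + 64q^3 + 52q^2 + 30q + 6)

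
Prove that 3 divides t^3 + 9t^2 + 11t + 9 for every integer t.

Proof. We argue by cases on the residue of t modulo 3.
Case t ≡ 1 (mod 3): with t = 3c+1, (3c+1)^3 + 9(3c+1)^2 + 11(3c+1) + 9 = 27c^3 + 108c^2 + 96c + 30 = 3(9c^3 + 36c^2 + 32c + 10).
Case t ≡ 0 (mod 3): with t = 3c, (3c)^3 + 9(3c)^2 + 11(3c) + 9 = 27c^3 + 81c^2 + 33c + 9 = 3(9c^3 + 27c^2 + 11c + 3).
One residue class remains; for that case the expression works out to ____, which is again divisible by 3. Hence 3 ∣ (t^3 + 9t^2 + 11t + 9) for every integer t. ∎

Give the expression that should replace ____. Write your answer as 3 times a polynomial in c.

3(9c^3 + 45c^2 + 59c + 25)

The residues treated are {1, 0}, so the missing case is t ≡ 2 (mod 3); write t = 3c+2.
Then (3c+2)^3 + 9(3c+2)^2 + 11(3c+2) + 9 = 27c^3 + 135c^2 + 177c + 75 = 3(9c^3 + 45c^2 + 59c + 25).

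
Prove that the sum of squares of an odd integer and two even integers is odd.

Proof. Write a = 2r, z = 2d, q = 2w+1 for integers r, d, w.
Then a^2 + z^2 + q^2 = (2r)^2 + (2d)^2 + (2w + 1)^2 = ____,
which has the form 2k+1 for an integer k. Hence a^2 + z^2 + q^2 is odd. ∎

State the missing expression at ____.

2(2d^2 + 2r^2 + 2w^2 + 2w) + 1

(2r)^2 + (2d)^2 + (2w + 1)^2 = 4d^2 + 4r^2 + 4w^2 + 4w + 1
= 2(2d^2 + 2r^2 + 2w^2 + 2w) + 1.
Since 2d^2 + 2r^2 + 2w^2 + 2w is an integer, the sum of squares is of the form 2k+1 for an integer k.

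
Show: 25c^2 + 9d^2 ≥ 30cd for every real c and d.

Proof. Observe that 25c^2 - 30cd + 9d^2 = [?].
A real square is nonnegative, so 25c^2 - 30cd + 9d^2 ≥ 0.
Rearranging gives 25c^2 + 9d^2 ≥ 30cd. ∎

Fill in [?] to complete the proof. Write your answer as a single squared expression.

25c^2 - 30cd + 9d^2 is a perfect-square trinomial: the outer terms are (5c)^2 and (3d)^2, and the cross term is -2·5c·3d.
So 25c^2 - 30cd + 9d^2 = (5c - 3d)^2 ≥ 0.

(5c - 3d)^2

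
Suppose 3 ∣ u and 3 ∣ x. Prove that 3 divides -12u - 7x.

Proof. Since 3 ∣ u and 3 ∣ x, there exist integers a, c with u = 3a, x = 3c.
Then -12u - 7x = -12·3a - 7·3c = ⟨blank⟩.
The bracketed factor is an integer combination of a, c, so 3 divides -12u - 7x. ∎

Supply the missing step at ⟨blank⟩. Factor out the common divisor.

Pull the common 3 out of every term: -12·3a - 7·3c = 3(-12a - 7c).
-12a - 7c is an integer, which exhibits the divisibility.

3(-12a - 7c)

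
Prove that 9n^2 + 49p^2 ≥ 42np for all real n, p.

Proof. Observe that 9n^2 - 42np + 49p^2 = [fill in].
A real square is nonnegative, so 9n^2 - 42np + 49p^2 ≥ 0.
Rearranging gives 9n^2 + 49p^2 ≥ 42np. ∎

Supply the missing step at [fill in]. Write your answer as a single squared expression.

(3n - 7p)^2

9n^2 - 42np + 49p^2 is a perfect-square trinomial: the outer terms are (3n)^2 and (7p)^2, and the cross term is -2·3n·7p.
So 9n^2 - 42np + 49p^2 = (3n - 7p)^2 ≥ 0.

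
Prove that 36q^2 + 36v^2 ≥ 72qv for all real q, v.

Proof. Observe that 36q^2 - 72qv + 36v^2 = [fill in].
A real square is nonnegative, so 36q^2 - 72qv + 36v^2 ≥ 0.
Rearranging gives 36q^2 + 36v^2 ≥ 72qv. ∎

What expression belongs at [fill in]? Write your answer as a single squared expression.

(6q - 6v)^2

36q^2 - 72qv + 36v^2 is a perfect-square trinomial: the outer terms are (6q)^2 and (6v)^2, and the cross term is -2·6q·6v.
So 36q^2 - 72qv + 36v^2 = (6q - 6v)^2 ≥ 0.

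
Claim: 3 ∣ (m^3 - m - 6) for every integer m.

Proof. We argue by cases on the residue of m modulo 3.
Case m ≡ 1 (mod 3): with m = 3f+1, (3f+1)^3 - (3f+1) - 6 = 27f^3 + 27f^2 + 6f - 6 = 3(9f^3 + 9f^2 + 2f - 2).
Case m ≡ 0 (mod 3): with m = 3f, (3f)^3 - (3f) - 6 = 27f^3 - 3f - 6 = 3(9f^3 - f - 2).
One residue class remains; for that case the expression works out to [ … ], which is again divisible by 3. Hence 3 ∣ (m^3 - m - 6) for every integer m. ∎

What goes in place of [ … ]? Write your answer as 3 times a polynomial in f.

Only m ≡ 2 (mod 3) is unaccounted for. Put m = 3f+2:
(3f+2)^3 - (3f+2) - 6 expands to 27f^3 + 54f^2 + 33f,
and factoring out 3 leaves 3(9f^3 + 18f^2 + 11f).

3(9f^3 + 18f^2 + 11f)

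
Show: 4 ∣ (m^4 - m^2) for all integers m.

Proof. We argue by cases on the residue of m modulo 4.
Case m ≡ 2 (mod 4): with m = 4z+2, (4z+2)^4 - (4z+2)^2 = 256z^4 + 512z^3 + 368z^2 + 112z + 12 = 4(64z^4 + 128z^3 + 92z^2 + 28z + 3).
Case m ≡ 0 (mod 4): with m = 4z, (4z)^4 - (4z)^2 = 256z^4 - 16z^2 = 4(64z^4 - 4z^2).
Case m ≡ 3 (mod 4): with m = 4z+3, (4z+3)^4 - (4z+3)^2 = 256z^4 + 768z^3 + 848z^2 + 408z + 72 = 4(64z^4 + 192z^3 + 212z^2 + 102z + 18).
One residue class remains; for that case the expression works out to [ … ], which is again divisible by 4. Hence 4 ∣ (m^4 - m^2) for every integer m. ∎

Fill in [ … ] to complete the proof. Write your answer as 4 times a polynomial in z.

4(64z^4 + 64z^3 + 20z^2 + 2z)

The residues treated are {2, 0, 3}, so the missing case is m ≡ 1 (mod 4); write m = 4z+1.
Then (4z+1)^4 - (4z+1)^2 = 256z^4 + 256z^3 + 80z^2 + 8z = 4(64z^4 + 64z^3 + 20z^2 + 2z).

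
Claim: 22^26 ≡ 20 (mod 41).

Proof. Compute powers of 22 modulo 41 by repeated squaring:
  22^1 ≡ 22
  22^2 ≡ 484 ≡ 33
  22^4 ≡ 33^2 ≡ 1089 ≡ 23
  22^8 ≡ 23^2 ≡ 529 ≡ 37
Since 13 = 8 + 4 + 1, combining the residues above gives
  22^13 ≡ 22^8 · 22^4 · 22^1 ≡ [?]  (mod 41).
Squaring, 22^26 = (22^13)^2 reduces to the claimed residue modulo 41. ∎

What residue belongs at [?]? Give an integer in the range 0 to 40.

Multiply the listed residues: 37 · 23 · 22 = 851 → 18722.
Reducing modulo 41: 18722 = 456·41 + 26, so 22^13 ≡ 26.

26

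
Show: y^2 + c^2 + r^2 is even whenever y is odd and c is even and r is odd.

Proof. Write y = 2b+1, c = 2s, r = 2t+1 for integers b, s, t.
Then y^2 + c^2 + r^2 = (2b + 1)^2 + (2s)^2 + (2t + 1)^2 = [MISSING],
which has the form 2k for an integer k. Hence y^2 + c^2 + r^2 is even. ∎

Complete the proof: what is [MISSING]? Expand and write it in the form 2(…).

2(2b^2 + 2b + 2s^2 + 2t^2 + 2t + 1)

(2b + 1)^2 + (2s)^2 + (2t + 1)^2 = 4b^2 + 4b + 4s^2 + 4t^2 + 4t + 2
= 2(2b^2 + 2b + 2s^2 + 2t^2 + 2t + 1).
Since 2b^2 + 2b + 2s^2 + 2t^2 + 2t + 1 is an integer, the sum of squares is of the form 2k for an integer k.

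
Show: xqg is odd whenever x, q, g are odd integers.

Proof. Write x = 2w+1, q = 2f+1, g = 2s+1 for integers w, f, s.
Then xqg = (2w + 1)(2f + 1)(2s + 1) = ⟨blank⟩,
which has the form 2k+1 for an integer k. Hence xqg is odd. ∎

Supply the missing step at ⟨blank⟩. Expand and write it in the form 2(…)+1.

2(4fsw + 2fs + 2fw + f + 2sw + s + w) + 1

Expanding: (2w + 1)(2f + 1)(2s + 1) = 8fsw + 4fs + 4fw + 2f + 4sw + 2s + 2w + 1.
Every term except the constant is even, so this is 2(4fsw + 2fs + 2fw + f + 2sw + s + w) + 1,
and 4fsw + 2fs + 2fw + f + 2sw + s + w ∈ ℤ gives the required form.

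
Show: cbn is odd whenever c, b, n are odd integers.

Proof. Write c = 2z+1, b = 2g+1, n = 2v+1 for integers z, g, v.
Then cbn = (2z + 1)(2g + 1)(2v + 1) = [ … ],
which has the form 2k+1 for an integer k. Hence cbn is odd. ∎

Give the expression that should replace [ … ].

2(4gvz + 2gv + 2gz + g + 2vz + v + z) + 1

Expanding: (2z + 1)(2g + 1)(2v + 1) = 8gvz + 4gv + 4gz + 2g + 4vz + 2v + 2z + 1.
Every term except the constant is even, so this is 2(4gvz + 2gv + 2gz + g + 2vz + v + z) + 1,
and 4gvz + 2gv + 2gz + g + 2vz + v + z ∈ ℤ gives the required form.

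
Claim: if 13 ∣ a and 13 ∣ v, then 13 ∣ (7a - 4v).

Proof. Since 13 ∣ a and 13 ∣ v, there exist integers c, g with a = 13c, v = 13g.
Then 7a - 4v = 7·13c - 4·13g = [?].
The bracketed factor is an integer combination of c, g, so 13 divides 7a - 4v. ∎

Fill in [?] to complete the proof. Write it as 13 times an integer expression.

Pull the common 13 out of every term: 7·13c - 4·13g = 13(7c - 4g).
7c - 4g is an integer, which exhibits the divisibility.

13(7c - 4g)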